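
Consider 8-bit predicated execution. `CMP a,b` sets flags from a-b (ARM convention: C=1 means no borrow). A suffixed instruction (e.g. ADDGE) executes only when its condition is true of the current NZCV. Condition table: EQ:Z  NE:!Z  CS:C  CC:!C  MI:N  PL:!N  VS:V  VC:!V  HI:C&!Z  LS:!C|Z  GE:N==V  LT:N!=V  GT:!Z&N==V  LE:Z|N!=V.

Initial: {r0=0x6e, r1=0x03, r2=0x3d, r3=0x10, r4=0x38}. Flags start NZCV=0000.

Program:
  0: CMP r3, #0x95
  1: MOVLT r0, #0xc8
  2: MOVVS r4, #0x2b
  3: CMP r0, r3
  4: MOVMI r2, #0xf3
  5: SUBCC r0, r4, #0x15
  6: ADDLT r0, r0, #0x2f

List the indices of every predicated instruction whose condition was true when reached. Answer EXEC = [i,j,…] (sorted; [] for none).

EXEC = []

0: ✓ CMP  NZCV=0000
1: · MOVLT
2: · MOVVS
3: ✓ CMP  NZCV=0010
4: · MOVMI
5: · SUBCC
6: · ADDLT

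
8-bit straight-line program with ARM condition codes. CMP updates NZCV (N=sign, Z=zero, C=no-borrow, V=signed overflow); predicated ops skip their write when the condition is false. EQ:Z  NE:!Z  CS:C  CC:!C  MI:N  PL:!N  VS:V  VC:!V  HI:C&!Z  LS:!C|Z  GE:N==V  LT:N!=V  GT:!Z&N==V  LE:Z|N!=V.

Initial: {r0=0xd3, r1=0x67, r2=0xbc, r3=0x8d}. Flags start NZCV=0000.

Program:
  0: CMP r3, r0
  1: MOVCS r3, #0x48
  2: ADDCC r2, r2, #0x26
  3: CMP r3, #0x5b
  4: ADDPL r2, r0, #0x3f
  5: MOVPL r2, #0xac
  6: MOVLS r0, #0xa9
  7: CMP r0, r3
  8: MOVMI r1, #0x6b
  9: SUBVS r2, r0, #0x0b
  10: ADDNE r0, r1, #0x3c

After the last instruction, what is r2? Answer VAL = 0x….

[0] flags=1000 → (cmp)
[1] flags=1000 CS?F → skip
[2] flags=1000 CC?T → r2=0xe2
[3] flags=0011 → (cmp)
[4] flags=0011 PL?T → r2=0x12
[5] flags=0011 PL?T → r2=0xac
[6] flags=0011 LS?F → skip
[7] flags=0010 → (cmp)
[8] flags=0010 MI?F → skip
[9] flags=0010 VS?F → skip
[10] flags=0010 NE?T → r0=0xa3

VAL = 0xac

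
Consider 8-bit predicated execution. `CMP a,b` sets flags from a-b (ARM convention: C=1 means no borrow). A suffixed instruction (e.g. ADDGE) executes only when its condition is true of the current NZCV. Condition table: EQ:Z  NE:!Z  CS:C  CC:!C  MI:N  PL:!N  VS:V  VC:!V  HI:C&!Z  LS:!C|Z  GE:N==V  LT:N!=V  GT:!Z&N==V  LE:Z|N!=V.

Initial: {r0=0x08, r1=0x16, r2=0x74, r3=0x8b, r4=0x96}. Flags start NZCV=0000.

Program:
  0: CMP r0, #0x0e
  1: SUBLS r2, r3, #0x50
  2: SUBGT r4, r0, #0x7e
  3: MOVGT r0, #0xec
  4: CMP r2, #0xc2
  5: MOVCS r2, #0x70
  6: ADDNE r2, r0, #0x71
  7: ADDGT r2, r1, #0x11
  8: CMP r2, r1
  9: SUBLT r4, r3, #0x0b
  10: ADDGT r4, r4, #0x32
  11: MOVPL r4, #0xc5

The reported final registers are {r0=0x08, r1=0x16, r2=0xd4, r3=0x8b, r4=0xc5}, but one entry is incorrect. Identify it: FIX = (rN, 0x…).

FIX = (r2, 0x27)

0: ✓ CMP  NZCV=1000
1: ✓ SUBLS  r2←0x3b
2: · SUBGT
3: · MOVGT
4: ✓ CMP  NZCV=0000
5: · MOVCS
6: ✓ ADDNE  r2←0x79
7: ✓ ADDGT  r2←0x27
8: ✓ CMP  NZCV=0010
9: · SUBLT
10: ✓ ADDGT  r4←0xc8
11: ✓ MOVPL  r4←0xc5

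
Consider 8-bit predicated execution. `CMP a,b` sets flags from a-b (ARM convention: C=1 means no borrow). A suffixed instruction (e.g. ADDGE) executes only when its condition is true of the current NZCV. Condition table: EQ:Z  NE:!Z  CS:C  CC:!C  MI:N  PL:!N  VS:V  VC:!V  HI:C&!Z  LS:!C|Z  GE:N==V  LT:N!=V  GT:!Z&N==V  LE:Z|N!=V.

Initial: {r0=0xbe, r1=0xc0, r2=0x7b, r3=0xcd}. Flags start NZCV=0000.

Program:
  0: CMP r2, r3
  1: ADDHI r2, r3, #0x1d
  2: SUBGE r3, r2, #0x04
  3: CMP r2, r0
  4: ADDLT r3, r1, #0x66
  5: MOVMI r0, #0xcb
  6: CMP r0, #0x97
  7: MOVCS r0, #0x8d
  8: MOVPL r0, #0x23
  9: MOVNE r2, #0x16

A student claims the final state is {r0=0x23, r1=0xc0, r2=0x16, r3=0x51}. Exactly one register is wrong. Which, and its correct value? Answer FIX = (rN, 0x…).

FIX = (r3, 0x77)

[0] flags=1001 → (cmp)
[1] flags=1001 HI?F → skip
[2] flags=1001 GE?T → r3=0x77
[3] flags=1001 → (cmp)
[4] flags=1001 LT?F → skip
[5] flags=1001 MI?T → r0=0xcb
[6] flags=0010 → (cmp)
[7] flags=0010 CS?T → r0=0x8d
[8] flags=0010 PL?T → r0=0x23
[9] flags=0010 NE?T → r2=0x16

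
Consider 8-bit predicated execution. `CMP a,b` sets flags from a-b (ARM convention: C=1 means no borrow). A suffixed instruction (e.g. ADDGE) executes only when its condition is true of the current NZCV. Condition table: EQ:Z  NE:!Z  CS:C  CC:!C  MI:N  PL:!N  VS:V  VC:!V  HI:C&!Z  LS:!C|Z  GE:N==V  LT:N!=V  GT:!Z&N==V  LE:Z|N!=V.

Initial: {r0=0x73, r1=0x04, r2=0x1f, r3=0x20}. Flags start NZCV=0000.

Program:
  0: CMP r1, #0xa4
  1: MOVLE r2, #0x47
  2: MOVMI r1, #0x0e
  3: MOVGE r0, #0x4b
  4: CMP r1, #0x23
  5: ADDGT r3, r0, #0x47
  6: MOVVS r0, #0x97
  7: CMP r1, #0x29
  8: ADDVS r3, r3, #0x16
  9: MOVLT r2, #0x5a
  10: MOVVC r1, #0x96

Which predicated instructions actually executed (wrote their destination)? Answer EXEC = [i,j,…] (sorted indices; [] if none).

EXEC = [3,9,10]

0: ✓ CMP  NZCV=0000
1: · MOVLE
2: · MOVMI
3: ✓ MOVGE  r0←0x4b
4: ✓ CMP  NZCV=1000
5: · ADDGT
6: · MOVVS
7: ✓ CMP  NZCV=1000
8: · ADDVS
9: ✓ MOVLT  r2←0x5a
10: ✓ MOVVC  r1←0x96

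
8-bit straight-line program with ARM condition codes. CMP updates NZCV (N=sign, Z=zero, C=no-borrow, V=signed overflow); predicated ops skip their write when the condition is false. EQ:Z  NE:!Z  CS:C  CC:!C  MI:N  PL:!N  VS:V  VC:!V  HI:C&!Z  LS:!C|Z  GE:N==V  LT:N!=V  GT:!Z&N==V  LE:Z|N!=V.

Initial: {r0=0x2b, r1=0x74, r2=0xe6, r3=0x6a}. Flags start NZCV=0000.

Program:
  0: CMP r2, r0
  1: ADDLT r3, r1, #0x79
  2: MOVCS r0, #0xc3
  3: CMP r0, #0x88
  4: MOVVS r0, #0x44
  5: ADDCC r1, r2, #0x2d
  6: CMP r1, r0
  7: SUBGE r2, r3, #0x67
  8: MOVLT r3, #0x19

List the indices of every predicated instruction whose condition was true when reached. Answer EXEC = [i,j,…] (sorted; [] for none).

EXEC = [1,2,7]

0: ✓ CMP  NZCV=1010
1: ✓ ADDLT  r3←0xed
2: ✓ MOVCS  r0←0xc3
3: ✓ CMP  NZCV=0010
4: · MOVVS
5: · ADDCC
6: ✓ CMP  NZCV=1001
7: ✓ SUBGE  r2←0x86
8: · MOVLT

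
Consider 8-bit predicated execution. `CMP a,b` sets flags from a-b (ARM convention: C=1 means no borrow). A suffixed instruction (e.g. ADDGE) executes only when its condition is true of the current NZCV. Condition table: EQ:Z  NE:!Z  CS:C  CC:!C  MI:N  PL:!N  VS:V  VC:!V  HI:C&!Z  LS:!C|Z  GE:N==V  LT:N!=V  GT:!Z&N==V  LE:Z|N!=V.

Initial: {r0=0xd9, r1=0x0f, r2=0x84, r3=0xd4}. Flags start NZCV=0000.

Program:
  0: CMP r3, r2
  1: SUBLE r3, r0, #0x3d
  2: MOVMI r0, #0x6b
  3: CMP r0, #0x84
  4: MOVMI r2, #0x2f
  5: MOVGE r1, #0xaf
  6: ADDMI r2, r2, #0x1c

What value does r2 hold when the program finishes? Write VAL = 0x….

[0] flags=0010 → (cmp)
[1] flags=0010 LE?F → skip
[2] flags=0010 MI?F → skip
[3] flags=0010 → (cmp)
[4] flags=0010 MI?F → skip
[5] flags=0010 GE?T → r1=0xaf
[6] flags=0010 MI?F → skip

VAL = 0x84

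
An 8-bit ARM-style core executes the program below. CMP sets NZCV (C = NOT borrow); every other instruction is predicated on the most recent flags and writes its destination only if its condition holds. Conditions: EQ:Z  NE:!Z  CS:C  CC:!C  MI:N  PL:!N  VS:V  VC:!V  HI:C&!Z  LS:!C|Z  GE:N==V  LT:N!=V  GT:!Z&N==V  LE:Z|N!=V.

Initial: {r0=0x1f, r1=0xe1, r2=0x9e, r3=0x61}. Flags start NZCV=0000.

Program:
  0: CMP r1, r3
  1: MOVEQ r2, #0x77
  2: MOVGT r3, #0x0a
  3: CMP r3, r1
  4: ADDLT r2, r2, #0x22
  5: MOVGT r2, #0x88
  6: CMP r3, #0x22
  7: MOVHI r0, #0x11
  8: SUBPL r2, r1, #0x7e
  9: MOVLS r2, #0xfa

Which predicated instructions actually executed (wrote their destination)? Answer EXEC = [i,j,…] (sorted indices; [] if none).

0: ✓ CMP  NZCV=1010
1: · MOVEQ
2: · MOVGT
3: ✓ CMP  NZCV=1001
4: · ADDLT
5: ✓ MOVGT  r2←0x88
6: ✓ CMP  NZCV=0010
7: ✓ MOVHI  r0←0x11
8: ✓ SUBPL  r2←0x63
9: · MOVLS

EXEC = [5,7,8]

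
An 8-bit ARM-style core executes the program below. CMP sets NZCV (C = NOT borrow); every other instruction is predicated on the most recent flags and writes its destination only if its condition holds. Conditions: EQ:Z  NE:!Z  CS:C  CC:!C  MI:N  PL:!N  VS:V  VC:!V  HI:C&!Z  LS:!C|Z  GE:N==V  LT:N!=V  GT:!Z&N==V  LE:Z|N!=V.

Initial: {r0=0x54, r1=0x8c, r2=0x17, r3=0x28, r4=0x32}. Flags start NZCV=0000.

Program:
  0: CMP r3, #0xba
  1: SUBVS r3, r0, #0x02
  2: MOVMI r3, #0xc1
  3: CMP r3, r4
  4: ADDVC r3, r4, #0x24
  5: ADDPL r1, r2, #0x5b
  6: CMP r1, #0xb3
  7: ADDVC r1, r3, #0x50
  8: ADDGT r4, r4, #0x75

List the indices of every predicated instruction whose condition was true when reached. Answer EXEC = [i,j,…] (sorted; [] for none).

[0] flags=0000 → (cmp)
[1] flags=0000 VS?F → skip
[2] flags=0000 MI?F → skip
[3] flags=1000 → (cmp)
[4] flags=1000 VC?T → r3=0x56
[5] flags=1000 PL?F → skip
[6] flags=1000 → (cmp)
[7] flags=1000 VC?T → r1=0xa6
[8] flags=1000 GT?F → skip

EXEC = [4,7]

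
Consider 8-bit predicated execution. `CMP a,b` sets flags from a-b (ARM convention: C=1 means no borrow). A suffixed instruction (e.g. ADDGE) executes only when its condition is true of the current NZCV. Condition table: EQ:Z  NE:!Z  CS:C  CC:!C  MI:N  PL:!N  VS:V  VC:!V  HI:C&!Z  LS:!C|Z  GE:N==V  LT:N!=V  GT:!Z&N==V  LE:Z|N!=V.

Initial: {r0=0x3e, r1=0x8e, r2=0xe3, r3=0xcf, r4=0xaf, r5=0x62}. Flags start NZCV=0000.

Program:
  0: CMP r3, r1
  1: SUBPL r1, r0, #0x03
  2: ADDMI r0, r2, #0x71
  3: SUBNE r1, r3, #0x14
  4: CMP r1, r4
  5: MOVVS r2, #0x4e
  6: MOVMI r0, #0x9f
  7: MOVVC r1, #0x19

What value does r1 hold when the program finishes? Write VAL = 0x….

VAL = 0x19

0: ✓ CMP  NZCV=0010
1: ✓ SUBPL  r1←0x3b
2: · ADDMI
3: ✓ SUBNE  r1←0xbb
4: ✓ CMP  NZCV=0010
5: · MOVVS
6: · MOVMI
7: ✓ MOVVC  r1←0x19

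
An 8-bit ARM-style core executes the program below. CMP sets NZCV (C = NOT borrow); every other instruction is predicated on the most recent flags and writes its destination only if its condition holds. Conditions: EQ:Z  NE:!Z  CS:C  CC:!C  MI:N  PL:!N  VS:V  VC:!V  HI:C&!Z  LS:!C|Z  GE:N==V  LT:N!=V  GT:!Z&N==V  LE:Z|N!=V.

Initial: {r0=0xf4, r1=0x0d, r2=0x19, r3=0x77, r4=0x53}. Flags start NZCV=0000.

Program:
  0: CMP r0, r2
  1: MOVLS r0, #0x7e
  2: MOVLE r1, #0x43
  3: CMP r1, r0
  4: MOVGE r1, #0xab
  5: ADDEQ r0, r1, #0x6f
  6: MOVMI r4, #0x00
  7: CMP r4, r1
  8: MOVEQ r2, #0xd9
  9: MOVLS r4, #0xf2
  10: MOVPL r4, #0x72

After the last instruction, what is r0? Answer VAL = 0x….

[0] flags=1010 → (cmp)
[1] flags=1010 LS?F → skip
[2] flags=1010 LE?T → r1=0x43
[3] flags=0000 → (cmp)
[4] flags=0000 GE?T → r1=0xab
[5] flags=0000 EQ?F → skip
[6] flags=0000 MI?F → skip
[7] flags=1001 → (cmp)
[8] flags=1001 EQ?F → skip
[9] flags=1001 LS?T → r4=0xf2
[10] flags=1001 PL?F → skip

VAL = 0xf4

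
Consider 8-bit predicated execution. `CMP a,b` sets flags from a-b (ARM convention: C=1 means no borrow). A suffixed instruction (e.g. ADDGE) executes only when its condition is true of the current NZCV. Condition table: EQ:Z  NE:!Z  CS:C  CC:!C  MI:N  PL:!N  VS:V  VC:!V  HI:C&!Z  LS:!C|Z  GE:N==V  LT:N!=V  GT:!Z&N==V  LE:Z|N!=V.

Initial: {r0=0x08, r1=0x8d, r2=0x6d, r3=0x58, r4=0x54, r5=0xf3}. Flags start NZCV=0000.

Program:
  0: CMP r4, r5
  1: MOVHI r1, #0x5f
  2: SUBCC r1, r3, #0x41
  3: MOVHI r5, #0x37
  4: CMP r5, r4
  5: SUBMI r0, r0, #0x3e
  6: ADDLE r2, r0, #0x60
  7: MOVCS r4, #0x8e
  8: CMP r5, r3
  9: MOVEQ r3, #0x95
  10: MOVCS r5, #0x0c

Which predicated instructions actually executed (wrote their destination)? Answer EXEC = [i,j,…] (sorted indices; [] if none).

0: ✓ CMP  NZCV=0000
1: · MOVHI
2: ✓ SUBCC  r1←0x17
3: · MOVHI
4: ✓ CMP  NZCV=1010
5: ✓ SUBMI  r0←0xca
6: ✓ ADDLE  r2←0x2a
7: ✓ MOVCS  r4←0x8e
8: ✓ CMP  NZCV=1010
9: · MOVEQ
10: ✓ MOVCS  r5←0x0c

EXEC = [2,5,6,7,10]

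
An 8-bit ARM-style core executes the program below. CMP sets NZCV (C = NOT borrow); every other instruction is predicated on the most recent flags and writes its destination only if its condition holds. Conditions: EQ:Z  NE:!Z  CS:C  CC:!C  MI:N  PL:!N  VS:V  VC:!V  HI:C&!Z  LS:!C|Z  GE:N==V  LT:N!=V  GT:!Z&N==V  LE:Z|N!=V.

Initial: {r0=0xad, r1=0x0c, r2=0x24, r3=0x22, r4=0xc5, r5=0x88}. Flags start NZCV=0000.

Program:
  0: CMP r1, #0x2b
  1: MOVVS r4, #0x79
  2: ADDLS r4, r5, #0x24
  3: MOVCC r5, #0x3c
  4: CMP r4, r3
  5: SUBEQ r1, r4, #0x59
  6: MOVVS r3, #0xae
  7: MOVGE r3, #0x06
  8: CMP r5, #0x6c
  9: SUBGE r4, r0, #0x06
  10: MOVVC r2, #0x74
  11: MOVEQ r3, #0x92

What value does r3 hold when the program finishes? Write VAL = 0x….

0: ✓ CMP  NZCV=1000
1: · MOVVS
2: ✓ ADDLS  r4←0xac
3: ✓ MOVCC  r5←0x3c
4: ✓ CMP  NZCV=1010
5: · SUBEQ
6: · MOVVS
7: · MOVGE
8: ✓ CMP  NZCV=1000
9: · SUBGE
10: ✓ MOVVC  r2←0x74
11: · MOVEQ

VAL = 0x22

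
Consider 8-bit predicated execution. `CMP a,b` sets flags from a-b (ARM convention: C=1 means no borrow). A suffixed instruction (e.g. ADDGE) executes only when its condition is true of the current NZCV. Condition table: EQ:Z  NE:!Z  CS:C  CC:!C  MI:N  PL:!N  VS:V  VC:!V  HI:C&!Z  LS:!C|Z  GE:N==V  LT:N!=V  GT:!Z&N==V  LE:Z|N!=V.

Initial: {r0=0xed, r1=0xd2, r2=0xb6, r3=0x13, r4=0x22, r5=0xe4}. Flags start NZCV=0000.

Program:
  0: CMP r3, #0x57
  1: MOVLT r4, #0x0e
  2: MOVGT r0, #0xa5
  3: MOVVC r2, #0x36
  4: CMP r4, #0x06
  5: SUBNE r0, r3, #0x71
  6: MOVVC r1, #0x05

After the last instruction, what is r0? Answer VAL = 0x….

[0] flags=1000 → (cmp)
[1] flags=1000 LT?T → r4=0x0e
[2] flags=1000 GT?F → skip
[3] flags=1000 VC?T → r2=0x36
[4] flags=0010 → (cmp)
[5] flags=0010 NE?T → r0=0xa2
[6] flags=0010 VC?T → r1=0x05

VAL = 0xa2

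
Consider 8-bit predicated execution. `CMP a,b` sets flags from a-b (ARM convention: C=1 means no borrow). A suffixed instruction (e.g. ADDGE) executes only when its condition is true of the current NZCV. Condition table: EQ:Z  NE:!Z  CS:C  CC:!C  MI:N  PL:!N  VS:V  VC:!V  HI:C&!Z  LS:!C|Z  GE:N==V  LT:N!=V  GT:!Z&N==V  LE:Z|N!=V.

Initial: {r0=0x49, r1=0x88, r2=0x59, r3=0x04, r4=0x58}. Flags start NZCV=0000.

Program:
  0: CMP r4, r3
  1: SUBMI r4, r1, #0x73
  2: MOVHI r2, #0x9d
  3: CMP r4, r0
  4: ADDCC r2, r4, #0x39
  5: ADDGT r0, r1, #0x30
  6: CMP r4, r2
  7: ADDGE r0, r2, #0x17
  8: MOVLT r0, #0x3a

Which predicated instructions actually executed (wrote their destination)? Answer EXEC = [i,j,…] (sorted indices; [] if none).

[0] flags=0010 → (cmp)
[1] flags=0010 MI?F → skip
[2] flags=0010 HI?T → r2=0x9d
[3] flags=0010 → (cmp)
[4] flags=0010 CC?F → skip
[5] flags=0010 GT?T → r0=0xb8
[6] flags=1001 → (cmp)
[7] flags=1001 GE?T → r0=0xb4
[8] flags=1001 LT?F → skip

EXEC = [2,5,7]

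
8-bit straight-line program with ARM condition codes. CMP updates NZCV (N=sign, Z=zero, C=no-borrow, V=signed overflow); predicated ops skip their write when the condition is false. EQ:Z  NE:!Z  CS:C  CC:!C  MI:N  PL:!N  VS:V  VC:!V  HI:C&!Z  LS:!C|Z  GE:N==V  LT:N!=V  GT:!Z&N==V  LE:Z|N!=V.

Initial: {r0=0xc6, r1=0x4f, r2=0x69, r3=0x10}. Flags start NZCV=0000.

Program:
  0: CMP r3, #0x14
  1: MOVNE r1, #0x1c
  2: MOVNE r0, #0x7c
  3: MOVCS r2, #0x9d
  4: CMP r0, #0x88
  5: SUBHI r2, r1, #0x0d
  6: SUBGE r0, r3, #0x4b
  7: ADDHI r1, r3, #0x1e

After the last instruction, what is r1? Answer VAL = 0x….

VAL = 0x1c

0: ✓ CMP  NZCV=1000
1: ✓ MOVNE  r1←0x1c
2: ✓ MOVNE  r0←0x7c
3: · MOVCS
4: ✓ CMP  NZCV=1001
5: · SUBHI
6: ✓ SUBGE  r0←0xc5
7: · ADDHI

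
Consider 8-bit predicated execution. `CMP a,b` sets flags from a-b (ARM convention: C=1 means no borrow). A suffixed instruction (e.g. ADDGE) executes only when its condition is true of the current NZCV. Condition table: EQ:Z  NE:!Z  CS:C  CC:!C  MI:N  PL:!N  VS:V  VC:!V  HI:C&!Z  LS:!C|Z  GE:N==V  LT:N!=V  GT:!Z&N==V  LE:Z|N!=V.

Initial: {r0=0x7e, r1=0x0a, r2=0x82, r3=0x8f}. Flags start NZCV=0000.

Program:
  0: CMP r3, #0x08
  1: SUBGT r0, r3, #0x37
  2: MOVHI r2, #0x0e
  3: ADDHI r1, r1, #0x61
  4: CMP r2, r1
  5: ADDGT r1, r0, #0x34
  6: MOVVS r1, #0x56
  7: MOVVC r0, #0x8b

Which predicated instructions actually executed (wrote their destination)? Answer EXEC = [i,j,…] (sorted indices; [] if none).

EXEC = [2,3,7]

0: ✓ CMP  NZCV=1010
1: · SUBGT
2: ✓ MOVHI  r2←0x0e
3: ✓ ADDHI  r1←0x6b
4: ✓ CMP  NZCV=1000
5: · ADDGT
6: · MOVVS
7: ✓ MOVVC  r0←0x8b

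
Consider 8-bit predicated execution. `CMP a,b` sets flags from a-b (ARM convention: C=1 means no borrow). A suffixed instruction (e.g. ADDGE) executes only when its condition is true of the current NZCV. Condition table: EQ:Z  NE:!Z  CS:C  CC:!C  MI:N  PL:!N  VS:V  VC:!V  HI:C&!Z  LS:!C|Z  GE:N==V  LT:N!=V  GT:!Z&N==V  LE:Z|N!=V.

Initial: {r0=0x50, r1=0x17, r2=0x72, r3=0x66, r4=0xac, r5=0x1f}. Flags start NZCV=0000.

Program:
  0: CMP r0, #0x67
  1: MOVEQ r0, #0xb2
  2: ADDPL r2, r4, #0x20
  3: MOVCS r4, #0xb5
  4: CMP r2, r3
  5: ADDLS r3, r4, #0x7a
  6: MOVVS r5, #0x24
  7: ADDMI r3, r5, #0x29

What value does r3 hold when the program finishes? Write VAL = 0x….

VAL = 0x66

0: ✓ CMP  NZCV=1000
1: · MOVEQ
2: · ADDPL
3: · MOVCS
4: ✓ CMP  NZCV=0010
5: · ADDLS
6: · MOVVS
7: · ADDMI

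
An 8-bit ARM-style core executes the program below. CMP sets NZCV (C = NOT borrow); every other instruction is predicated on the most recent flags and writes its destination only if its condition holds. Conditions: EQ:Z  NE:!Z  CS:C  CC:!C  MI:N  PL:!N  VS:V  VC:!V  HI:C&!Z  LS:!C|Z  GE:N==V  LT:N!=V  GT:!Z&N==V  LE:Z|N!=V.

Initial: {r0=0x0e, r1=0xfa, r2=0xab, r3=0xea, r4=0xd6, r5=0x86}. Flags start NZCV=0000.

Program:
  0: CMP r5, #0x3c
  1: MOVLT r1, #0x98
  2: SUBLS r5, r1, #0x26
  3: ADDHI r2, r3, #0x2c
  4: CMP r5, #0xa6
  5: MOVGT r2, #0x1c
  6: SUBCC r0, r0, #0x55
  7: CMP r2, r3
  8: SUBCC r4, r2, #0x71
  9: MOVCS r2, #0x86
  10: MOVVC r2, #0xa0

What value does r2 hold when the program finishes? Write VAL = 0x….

VAL = 0xa0

[0] flags=0011 → (cmp)
[1] flags=0011 LT?T → r1=0x98
[2] flags=0011 LS?F → skip
[3] flags=0011 HI?T → r2=0x16
[4] flags=1000 → (cmp)
[5] flags=1000 GT?F → skip
[6] flags=1000 CC?T → r0=0xb9
[7] flags=0000 → (cmp)
[8] flags=0000 CC?T → r4=0xa5
[9] flags=0000 CS?F → skip
[10] flags=0000 VC?T → r2=0xa0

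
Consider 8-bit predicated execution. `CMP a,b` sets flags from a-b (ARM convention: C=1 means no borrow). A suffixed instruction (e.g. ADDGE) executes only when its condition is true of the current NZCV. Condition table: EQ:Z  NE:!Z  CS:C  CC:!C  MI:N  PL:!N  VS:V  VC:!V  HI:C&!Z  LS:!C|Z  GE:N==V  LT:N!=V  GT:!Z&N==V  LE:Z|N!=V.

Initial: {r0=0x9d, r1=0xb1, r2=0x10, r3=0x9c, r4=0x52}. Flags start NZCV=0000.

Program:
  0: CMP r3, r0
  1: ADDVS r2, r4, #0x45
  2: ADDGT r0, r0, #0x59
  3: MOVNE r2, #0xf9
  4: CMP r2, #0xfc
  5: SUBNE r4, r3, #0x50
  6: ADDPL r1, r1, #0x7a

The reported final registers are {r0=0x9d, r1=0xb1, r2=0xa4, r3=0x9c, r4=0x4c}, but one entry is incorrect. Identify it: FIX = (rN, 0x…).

[0] flags=1000 → (cmp)
[1] flags=1000 VS?F → skip
[2] flags=1000 GT?F → skip
[3] flags=1000 NE?T → r2=0xf9
[4] flags=1000 → (cmp)
[5] flags=1000 NE?T → r4=0x4c
[6] flags=1000 PL?F → skip

FIX = (r2, 0xf9)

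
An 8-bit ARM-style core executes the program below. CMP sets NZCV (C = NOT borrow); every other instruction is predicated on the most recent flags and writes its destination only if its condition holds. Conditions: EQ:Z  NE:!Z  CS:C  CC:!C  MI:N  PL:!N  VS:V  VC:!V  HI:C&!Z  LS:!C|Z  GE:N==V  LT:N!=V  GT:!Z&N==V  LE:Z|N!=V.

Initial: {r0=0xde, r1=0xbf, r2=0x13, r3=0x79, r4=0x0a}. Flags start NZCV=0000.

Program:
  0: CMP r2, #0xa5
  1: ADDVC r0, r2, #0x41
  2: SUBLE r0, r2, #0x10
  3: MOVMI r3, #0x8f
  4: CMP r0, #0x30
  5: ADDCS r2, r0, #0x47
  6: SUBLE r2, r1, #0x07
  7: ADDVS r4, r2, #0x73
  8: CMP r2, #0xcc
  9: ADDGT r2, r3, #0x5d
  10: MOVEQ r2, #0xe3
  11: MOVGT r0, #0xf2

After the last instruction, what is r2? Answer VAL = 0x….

[0] flags=0000 → (cmp)
[1] flags=0000 VC?T → r0=0x54
[2] flags=0000 LE?F → skip
[3] flags=0000 MI?F → skip
[4] flags=0010 → (cmp)
[5] flags=0010 CS?T → r2=0x9b
[6] flags=0010 LE?F → skip
[7] flags=0010 VS?F → skip
[8] flags=1000 → (cmp)
[9] flags=1000 GT?F → skip
[10] flags=1000 EQ?F → skip
[11] flags=1000 GT?F → skip

VAL = 0x9b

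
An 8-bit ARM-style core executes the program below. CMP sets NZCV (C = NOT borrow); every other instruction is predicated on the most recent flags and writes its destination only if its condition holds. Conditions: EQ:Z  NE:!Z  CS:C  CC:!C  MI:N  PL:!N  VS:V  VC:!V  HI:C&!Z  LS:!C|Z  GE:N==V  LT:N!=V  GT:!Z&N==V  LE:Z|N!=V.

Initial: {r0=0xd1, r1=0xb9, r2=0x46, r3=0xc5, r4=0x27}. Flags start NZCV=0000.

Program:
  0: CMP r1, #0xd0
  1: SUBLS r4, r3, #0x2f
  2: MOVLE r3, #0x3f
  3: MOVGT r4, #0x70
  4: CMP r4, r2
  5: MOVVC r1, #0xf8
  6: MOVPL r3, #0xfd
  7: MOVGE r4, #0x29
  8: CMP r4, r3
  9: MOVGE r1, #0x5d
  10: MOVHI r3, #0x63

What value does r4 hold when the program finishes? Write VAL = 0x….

0: ✓ CMP  NZCV=1000
1: ✓ SUBLS  r4←0x96
2: ✓ MOVLE  r3←0x3f
3: · MOVGT
4: ✓ CMP  NZCV=0011
5: · MOVVC
6: ✓ MOVPL  r3←0xfd
7: · MOVGE
8: ✓ CMP  NZCV=1000
9: · MOVGE
10: · MOVHI

VAL = 0x96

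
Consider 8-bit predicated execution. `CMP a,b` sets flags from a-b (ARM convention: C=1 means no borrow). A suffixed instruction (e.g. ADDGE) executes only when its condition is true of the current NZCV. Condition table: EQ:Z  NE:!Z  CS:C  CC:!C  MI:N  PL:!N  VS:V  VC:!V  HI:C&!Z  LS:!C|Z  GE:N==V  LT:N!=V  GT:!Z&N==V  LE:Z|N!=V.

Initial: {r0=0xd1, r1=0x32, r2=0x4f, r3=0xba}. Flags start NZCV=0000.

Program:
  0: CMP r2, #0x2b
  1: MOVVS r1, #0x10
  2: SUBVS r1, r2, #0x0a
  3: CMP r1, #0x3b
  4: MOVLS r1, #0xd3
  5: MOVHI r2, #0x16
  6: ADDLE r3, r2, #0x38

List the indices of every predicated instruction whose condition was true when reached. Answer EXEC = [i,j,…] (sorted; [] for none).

EXEC = [4,6]

0: ✓ CMP  NZCV=0010
1: · MOVVS
2: · SUBVS
3: ✓ CMP  NZCV=1000
4: ✓ MOVLS  r1←0xd3
5: · MOVHI
6: ✓ ADDLE  r3←0x87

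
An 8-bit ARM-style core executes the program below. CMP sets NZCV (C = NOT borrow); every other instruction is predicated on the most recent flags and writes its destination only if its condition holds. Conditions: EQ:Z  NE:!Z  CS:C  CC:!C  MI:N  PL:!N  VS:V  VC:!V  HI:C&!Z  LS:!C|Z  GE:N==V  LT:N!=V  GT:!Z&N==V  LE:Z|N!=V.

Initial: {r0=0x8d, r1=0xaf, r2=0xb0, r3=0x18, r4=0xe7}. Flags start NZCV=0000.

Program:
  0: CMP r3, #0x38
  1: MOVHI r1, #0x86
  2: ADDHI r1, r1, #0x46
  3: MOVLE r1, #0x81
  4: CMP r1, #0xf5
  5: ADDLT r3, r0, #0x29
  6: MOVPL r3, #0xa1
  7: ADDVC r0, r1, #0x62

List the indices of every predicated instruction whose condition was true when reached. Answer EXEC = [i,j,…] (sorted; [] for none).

EXEC = [3,5,7]

0: ✓ CMP  NZCV=1000
1: · MOVHI
2: · ADDHI
3: ✓ MOVLE  r1←0x81
4: ✓ CMP  NZCV=1000
5: ✓ ADDLT  r3←0xb6
6: · MOVPL
7: ✓ ADDVC  r0←0xe3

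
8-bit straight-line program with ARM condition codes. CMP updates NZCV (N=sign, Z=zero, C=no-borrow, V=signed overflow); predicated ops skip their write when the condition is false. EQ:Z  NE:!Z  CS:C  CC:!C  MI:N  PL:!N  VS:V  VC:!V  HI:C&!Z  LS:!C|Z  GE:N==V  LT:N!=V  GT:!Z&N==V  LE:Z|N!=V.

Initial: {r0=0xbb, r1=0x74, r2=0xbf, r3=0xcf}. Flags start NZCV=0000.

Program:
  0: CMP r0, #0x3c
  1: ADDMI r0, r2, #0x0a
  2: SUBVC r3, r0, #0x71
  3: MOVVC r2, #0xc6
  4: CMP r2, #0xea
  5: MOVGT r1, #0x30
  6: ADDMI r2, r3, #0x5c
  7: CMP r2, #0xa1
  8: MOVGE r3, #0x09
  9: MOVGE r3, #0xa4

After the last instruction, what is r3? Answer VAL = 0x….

VAL = 0xa4

0: ✓ CMP  NZCV=0011
1: · ADDMI
2: · SUBVC
3: · MOVVC
4: ✓ CMP  NZCV=1000
5: · MOVGT
6: ✓ ADDMI  r2←0x2b
7: ✓ CMP  NZCV=1001
8: ✓ MOVGE  r3←0x09
9: ✓ MOVGE  r3←0xa4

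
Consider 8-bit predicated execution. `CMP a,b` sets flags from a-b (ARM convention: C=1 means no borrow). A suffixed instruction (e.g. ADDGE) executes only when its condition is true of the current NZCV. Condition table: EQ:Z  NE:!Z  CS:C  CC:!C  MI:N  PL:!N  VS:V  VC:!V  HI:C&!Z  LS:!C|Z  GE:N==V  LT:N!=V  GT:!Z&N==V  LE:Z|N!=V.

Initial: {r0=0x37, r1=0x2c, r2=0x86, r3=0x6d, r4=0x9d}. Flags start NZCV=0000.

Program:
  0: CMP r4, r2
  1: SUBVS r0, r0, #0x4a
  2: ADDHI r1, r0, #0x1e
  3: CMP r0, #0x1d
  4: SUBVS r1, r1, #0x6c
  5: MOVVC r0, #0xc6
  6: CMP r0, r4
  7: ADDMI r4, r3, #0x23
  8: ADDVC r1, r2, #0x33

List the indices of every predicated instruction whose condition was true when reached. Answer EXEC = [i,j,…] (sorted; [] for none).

EXEC = [2,5,8]

[0] flags=0010 → (cmp)
[1] flags=0010 VS?F → skip
[2] flags=0010 HI?T → r1=0x55
[3] flags=0010 → (cmp)
[4] flags=0010 VS?F → skip
[5] flags=0010 VC?T → r0=0xc6
[6] flags=0010 → (cmp)
[7] flags=0010 MI?F → skip
[8] flags=0010 VC?T → r1=0xb9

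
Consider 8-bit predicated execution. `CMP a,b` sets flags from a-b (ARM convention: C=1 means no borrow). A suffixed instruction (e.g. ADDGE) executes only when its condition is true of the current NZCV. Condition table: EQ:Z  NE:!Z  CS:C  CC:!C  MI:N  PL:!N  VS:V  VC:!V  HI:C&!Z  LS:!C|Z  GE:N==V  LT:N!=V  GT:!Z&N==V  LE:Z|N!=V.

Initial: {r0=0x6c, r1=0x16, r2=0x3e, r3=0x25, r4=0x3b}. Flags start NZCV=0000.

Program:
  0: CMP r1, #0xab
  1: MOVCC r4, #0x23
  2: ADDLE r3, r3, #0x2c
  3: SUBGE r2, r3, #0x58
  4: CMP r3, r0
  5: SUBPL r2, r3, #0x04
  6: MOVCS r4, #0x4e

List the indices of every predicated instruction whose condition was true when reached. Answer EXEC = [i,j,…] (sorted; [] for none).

EXEC = [1,3]

[0] flags=0000 → (cmp)
[1] flags=0000 CC?T → r4=0x23
[2] flags=0000 LE?F → skip
[3] flags=0000 GE?T → r2=0xcd
[4] flags=1000 → (cmp)
[5] flags=1000 PL?F → skip
[6] flags=1000 CS?F → skip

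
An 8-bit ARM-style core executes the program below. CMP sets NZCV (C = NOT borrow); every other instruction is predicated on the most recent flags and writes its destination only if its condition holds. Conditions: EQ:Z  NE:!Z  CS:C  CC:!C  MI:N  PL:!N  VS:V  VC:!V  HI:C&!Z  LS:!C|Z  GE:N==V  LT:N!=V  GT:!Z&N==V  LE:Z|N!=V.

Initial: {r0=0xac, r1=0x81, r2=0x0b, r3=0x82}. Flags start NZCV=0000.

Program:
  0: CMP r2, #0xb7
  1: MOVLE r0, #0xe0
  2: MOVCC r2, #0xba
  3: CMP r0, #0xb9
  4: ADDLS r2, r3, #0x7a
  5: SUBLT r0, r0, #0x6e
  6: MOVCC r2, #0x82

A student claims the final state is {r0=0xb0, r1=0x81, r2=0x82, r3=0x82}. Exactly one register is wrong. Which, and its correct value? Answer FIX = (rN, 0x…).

FIX = (r0, 0x3e)

[0] flags=0000 → (cmp)
[1] flags=0000 LE?F → skip
[2] flags=0000 CC?T → r2=0xba
[3] flags=1000 → (cmp)
[4] flags=1000 LS?T → r2=0xfc
[5] flags=1000 LT?T → r0=0x3e
[6] flags=1000 CC?T → r2=0x82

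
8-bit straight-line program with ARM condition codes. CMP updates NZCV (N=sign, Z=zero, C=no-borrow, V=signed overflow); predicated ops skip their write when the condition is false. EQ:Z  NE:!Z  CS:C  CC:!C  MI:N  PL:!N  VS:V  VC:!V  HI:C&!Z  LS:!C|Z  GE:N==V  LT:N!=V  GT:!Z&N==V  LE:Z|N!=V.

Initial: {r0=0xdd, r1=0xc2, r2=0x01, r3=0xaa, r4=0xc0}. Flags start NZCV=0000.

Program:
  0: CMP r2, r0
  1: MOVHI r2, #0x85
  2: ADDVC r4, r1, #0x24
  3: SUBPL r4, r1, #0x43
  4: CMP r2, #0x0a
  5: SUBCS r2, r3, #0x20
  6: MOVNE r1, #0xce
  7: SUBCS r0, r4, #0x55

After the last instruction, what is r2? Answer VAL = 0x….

[0] flags=0000 → (cmp)
[1] flags=0000 HI?F → skip
[2] flags=0000 VC?T → r4=0xe6
[3] flags=0000 PL?T → r4=0x7f
[4] flags=1000 → (cmp)
[5] flags=1000 CS?F → skip
[6] flags=1000 NE?T → r1=0xce
[7] flags=1000 CS?F → skip

VAL = 0x01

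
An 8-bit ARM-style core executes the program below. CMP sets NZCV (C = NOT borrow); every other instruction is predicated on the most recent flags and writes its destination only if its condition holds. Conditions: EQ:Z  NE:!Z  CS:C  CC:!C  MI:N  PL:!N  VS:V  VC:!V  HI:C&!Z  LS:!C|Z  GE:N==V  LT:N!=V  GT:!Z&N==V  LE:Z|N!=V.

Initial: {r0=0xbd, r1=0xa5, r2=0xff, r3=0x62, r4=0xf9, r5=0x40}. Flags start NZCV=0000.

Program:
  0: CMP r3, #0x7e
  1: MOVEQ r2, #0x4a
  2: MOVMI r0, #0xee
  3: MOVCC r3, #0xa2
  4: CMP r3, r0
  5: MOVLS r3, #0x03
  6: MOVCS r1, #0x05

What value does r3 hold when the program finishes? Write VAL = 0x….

0: ✓ CMP  NZCV=1000
1: · MOVEQ
2: ✓ MOVMI  r0←0xee
3: ✓ MOVCC  r3←0xa2
4: ✓ CMP  NZCV=1000
5: ✓ MOVLS  r3←0x03
6: · MOVCS

VAL = 0x03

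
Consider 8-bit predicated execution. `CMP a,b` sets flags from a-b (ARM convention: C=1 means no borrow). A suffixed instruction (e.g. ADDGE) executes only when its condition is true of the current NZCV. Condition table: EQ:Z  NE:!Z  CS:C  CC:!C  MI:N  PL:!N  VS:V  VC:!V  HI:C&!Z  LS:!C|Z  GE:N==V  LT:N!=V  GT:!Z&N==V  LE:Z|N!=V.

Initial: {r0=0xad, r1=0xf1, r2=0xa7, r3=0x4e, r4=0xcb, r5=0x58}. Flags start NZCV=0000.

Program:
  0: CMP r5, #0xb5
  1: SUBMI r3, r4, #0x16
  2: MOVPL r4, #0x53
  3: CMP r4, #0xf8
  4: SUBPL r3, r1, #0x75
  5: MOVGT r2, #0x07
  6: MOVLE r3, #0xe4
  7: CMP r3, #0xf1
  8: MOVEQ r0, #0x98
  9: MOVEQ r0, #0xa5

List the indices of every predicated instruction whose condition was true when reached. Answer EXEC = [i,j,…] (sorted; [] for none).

[0] flags=1001 → (cmp)
[1] flags=1001 MI?T → r3=0xb5
[2] flags=1001 PL?F → skip
[3] flags=1000 → (cmp)
[4] flags=1000 PL?F → skip
[5] flags=1000 GT?F → skip
[6] flags=1000 LE?T → r3=0xe4
[7] flags=1000 → (cmp)
[8] flags=1000 EQ?F → skip
[9] flags=1000 EQ?F → skip

EXEC = [1,6]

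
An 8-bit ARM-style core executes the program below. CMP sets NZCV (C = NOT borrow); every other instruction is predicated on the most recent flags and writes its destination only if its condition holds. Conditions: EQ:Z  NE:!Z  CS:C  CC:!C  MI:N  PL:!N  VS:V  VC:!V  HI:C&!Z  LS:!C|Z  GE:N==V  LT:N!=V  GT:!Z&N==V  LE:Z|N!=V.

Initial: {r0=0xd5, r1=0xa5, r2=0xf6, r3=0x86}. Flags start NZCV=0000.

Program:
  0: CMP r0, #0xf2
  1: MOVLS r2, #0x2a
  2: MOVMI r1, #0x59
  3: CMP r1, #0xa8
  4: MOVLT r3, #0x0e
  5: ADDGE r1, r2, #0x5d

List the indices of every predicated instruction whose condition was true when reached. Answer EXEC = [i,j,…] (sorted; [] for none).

0: ✓ CMP  NZCV=1000
1: ✓ MOVLS  r2←0x2a
2: ✓ MOVMI  r1←0x59
3: ✓ CMP  NZCV=1001
4: · MOVLT
5: ✓ ADDGE  r1←0x87

EXEC = [1,2,5]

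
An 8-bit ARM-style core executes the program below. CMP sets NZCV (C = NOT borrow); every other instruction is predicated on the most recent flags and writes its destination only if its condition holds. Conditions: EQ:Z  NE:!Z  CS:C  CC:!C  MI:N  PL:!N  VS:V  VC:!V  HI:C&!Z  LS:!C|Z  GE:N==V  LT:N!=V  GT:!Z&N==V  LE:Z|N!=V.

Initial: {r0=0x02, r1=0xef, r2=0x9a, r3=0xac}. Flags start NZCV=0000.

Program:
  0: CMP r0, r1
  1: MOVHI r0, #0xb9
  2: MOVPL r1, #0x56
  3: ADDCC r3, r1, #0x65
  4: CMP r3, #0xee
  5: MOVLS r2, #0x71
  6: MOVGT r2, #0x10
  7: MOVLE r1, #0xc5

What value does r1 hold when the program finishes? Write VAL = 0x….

0: ✓ CMP  NZCV=0000
1: · MOVHI
2: ✓ MOVPL  r1←0x56
3: ✓ ADDCC  r3←0xbb
4: ✓ CMP  NZCV=1000
5: ✓ MOVLS  r2←0x71
6: · MOVGT
7: ✓ MOVLE  r1←0xc5

VAL = 0xc5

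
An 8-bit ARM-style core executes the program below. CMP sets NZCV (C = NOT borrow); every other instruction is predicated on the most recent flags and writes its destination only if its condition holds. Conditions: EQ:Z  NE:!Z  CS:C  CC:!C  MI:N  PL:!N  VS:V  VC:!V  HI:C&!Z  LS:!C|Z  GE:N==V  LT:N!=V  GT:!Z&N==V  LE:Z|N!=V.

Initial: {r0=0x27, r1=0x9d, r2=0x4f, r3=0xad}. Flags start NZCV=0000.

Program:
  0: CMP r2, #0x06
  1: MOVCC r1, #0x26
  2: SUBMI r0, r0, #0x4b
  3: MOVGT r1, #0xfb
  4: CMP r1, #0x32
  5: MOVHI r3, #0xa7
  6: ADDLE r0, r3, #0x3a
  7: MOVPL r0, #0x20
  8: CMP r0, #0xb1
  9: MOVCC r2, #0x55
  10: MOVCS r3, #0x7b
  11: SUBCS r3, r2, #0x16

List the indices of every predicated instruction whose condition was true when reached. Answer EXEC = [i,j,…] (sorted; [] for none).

EXEC = [3,5,6,10,11]

0: ✓ CMP  NZCV=0010
1: · MOVCC
2: · SUBMI
3: ✓ MOVGT  r1←0xfb
4: ✓ CMP  NZCV=1010
5: ✓ MOVHI  r3←0xa7
6: ✓ ADDLE  r0←0xe1
7: · MOVPL
8: ✓ CMP  NZCV=0010
9: · MOVCC
10: ✓ MOVCS  r3←0x7b
11: ✓ SUBCS  r3←0x39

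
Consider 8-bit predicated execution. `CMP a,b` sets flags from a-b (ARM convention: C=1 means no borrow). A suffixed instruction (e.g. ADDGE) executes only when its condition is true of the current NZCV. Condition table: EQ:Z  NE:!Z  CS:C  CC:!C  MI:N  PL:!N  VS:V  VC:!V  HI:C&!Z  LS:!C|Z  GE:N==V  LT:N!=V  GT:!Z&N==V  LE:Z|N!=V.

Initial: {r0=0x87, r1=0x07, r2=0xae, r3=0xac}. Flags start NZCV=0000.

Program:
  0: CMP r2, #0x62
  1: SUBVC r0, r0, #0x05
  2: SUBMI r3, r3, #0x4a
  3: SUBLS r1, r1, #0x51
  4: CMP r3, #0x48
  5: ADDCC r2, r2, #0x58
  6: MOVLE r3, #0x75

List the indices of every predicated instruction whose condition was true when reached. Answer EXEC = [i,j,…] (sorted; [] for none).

[0] flags=0011 → (cmp)
[1] flags=0011 VC?F → skip
[2] flags=0011 MI?F → skip
[3] flags=0011 LS?F → skip
[4] flags=0011 → (cmp)
[5] flags=0011 CC?F → skip
[6] flags=0011 LE?T → r3=0x75

EXEC = [6]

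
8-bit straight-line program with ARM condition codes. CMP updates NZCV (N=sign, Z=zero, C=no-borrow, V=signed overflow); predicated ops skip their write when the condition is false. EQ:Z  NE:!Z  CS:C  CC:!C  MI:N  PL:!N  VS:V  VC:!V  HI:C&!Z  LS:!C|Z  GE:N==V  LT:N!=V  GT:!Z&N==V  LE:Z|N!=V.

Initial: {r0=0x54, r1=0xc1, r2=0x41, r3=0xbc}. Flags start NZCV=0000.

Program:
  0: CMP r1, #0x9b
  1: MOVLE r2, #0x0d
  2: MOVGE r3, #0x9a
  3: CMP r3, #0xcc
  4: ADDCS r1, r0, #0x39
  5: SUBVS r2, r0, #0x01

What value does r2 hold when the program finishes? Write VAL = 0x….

[0] flags=0010 → (cmp)
[1] flags=0010 LE?F → skip
[2] flags=0010 GE?T → r3=0x9a
[3] flags=1000 → (cmp)
[4] flags=1000 CS?F → skip
[5] flags=1000 VS?F → skip

VAL = 0x41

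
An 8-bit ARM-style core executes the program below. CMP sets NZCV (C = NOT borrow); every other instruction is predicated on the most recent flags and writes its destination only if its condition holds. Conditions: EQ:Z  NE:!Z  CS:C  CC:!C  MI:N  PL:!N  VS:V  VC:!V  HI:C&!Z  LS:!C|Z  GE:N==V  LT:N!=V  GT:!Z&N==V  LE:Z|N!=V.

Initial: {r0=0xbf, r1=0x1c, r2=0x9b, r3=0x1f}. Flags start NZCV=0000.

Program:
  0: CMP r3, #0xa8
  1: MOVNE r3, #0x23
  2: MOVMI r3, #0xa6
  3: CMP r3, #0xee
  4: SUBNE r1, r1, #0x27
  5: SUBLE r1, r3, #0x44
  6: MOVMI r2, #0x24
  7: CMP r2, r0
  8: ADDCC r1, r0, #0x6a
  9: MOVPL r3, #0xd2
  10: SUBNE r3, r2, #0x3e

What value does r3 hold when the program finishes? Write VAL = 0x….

[0] flags=0000 → (cmp)
[1] flags=0000 NE?T → r3=0x23
[2] flags=0000 MI?F → skip
[3] flags=0000 → (cmp)
[4] flags=0000 NE?T → r1=0xf5
[5] flags=0000 LE?F → skip
[6] flags=0000 MI?F → skip
[7] flags=1000 → (cmp)
[8] flags=1000 CC?T → r1=0x29
[9] flags=1000 PL?F → skip
[10] flags=1000 NE?T → r3=0x5d

VAL = 0x5d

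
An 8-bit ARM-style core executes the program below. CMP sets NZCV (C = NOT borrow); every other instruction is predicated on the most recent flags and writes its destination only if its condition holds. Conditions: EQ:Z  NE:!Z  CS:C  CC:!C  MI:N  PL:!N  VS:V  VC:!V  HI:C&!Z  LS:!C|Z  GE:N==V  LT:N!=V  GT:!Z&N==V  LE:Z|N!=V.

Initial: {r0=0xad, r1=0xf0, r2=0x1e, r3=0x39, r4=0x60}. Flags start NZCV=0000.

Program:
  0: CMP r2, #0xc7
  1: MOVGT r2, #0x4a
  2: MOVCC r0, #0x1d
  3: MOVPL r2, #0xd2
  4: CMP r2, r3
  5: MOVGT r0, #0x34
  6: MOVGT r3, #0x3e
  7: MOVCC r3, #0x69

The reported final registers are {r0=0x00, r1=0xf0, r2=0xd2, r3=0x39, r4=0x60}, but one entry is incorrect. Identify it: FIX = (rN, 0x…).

[0] flags=0000 → (cmp)
[1] flags=0000 GT?T → r2=0x4a
[2] flags=0000 CC?T → r0=0x1d
[3] flags=0000 PL?T → r2=0xd2
[4] flags=1010 → (cmp)
[5] flags=1010 GT?F → skip
[6] flags=1010 GT?F → skip
[7] flags=1010 CC?F → skip

FIX = (r0, 0x1d)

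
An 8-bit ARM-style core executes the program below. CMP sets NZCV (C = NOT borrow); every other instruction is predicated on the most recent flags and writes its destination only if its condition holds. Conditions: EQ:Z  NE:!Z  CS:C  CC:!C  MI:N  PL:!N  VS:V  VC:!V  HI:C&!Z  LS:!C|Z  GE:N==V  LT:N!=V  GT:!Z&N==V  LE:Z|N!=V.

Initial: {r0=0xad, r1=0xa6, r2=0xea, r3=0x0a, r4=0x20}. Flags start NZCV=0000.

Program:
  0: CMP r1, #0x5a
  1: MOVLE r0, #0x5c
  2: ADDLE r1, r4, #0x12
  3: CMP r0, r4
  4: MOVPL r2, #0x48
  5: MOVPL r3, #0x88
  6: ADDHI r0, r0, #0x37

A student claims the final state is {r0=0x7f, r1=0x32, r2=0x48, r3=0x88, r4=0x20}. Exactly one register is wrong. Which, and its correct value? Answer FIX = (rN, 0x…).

FIX = (r0, 0x93)

[0] flags=0011 → (cmp)
[1] flags=0011 LE?T → r0=0x5c
[2] flags=0011 LE?T → r1=0x32
[3] flags=0010 → (cmp)
[4] flags=0010 PL?T → r2=0x48
[5] flags=0010 PL?T → r3=0x88
[6] flags=0010 HI?T → r0=0x93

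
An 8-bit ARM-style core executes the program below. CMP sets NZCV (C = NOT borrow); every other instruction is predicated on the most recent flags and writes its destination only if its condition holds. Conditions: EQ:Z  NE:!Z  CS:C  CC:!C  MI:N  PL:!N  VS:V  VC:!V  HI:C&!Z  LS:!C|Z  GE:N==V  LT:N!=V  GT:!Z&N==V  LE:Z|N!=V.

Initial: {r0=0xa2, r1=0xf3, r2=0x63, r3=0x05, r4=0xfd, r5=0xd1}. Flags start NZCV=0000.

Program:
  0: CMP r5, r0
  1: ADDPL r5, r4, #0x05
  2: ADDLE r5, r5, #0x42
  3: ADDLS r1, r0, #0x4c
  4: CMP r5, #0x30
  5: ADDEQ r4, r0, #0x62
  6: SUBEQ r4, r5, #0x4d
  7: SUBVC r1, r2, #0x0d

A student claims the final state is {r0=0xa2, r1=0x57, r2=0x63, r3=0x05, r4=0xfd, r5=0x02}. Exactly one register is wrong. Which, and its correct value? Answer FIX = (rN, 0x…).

FIX = (r1, 0x56)

0: ✓ CMP  NZCV=0010
1: ✓ ADDPL  r5←0x02
2: · ADDLE
3: · ADDLS
4: ✓ CMP  NZCV=1000
5: · ADDEQ
6: · SUBEQ
7: ✓ SUBVC  r1←0x56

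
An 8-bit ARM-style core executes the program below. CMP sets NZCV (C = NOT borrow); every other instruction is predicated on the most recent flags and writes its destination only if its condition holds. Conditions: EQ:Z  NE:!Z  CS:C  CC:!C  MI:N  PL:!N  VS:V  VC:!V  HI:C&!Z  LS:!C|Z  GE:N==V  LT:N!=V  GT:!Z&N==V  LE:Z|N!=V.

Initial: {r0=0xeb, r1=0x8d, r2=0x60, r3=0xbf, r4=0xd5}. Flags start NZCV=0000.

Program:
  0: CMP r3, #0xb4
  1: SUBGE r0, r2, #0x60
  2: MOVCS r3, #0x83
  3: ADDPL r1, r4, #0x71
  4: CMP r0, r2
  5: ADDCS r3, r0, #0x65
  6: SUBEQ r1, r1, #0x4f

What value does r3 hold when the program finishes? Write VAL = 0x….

[0] flags=0010 → (cmp)
[1] flags=0010 GE?T → r0=0x00
[2] flags=0010 CS?T → r3=0x83
[3] flags=0010 PL?T → r1=0x46
[4] flags=1000 → (cmp)
[5] flags=1000 CS?F → skip
[6] flags=1000 EQ?F → skip

VAL = 0x83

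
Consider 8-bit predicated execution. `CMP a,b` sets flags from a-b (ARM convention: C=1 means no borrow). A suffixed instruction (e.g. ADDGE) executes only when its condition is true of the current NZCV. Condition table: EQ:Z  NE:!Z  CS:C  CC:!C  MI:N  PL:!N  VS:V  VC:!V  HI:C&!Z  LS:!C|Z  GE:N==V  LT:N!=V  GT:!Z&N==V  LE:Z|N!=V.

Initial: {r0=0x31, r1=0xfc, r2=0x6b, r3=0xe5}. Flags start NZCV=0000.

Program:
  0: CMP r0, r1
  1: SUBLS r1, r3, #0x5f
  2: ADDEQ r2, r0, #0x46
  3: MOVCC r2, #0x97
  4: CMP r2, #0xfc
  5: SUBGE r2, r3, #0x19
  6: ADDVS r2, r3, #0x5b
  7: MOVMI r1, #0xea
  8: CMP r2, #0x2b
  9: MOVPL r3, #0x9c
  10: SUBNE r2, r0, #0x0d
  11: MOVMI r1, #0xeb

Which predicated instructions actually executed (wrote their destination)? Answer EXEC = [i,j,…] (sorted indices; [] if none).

EXEC = [1,3,7,9,10]

[0] flags=0000 → (cmp)
[1] flags=0000 LS?T → r1=0x86
[2] flags=0000 EQ?F → skip
[3] flags=0000 CC?T → r2=0x97
[4] flags=1000 → (cmp)
[5] flags=1000 GE?F → skip
[6] flags=1000 VS?F → skip
[7] flags=1000 MI?T → r1=0xea
[8] flags=0011 → (cmp)
[9] flags=0011 PL?T → r3=0x9c
[10] flags=0011 NE?T → r2=0x24
[11] flags=0011 MI?F → skip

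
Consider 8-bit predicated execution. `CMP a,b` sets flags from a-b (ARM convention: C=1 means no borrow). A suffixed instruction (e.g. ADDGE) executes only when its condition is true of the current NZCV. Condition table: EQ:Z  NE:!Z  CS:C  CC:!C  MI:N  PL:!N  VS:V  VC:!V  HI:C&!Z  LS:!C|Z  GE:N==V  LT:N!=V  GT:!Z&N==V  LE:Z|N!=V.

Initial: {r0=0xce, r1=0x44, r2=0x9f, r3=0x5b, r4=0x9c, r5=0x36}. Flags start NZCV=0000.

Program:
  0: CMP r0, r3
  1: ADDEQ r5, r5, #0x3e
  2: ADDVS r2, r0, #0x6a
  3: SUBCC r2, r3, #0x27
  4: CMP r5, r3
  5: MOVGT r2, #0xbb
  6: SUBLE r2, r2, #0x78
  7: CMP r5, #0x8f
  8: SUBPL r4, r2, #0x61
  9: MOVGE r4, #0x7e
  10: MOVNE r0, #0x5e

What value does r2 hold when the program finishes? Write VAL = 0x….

[0] flags=0011 → (cmp)
[1] flags=0011 EQ?F → skip
[2] flags=0011 VS?T → r2=0x38
[3] flags=0011 CC?F → skip
[4] flags=1000 → (cmp)
[5] flags=1000 GT?F → skip
[6] flags=1000 LE?T → r2=0xc0
[7] flags=1001 → (cmp)
[8] flags=1001 PL?F → skip
[9] flags=1001 GE?T → r4=0x7e
[10] flags=1001 NE?T → r0=0x5e

VAL = 0xc0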